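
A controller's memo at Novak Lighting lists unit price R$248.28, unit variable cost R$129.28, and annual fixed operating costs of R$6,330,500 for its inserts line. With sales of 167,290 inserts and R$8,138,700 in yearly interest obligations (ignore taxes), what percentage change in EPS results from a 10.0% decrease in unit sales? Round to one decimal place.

-36.6%

Contribution at this volume is 167,290 × R$119.00 = R$19,907,510.00.
Subtracting fixed costs: EBIT = R$19,907,510.00 − R$6,330,500 = R$13,577,010.00.
After interest of R$8,138,700.00, pre-tax earnings = R$5,438,310.00.
DCL = total CM / (EBIT − I) = R$19,907,510.00 / R$5,438,310.00 = 3.6606.
%ΔEPS = DCL × %ΔSales = 3.6606 × -10.0% = -36.6%.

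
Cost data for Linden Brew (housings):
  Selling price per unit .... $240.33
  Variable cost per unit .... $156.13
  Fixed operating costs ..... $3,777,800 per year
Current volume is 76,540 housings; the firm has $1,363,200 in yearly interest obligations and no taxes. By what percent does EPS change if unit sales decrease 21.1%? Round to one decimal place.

Total contribution margin = 76,540 × $84.20 = $6,444,668.00.
Subtracting fixed costs: EBIT = $6,444,668.00 − $3,777,800 = $2,666,868.00.
After interest of $1,363,200.00, pre-tax earnings = $1,303,668.00.
DCL = total CM / (EBIT − I) = $6,444,668.00 / $1,303,668.00 = 4.9435.
EPS therefore changes by 4.9435 × (-21.1%) = -104.3%.

-104.3%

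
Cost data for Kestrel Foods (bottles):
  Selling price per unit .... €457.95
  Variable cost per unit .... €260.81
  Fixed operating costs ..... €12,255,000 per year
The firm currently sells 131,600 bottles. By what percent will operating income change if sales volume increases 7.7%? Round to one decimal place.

Contribution at this volume is 131,600 × €197.14 = €25,943,624.00.
Subtracting fixed costs: EBIT = €25,943,624.00 − €12,255,000 = €13,688,624.00.
Degree of operating leverage = €25,943,624.00 / €13,688,624.00 = 1.8953.
Operating income changes by 1.8953 × +7.7% = +14.6%.

+14.6%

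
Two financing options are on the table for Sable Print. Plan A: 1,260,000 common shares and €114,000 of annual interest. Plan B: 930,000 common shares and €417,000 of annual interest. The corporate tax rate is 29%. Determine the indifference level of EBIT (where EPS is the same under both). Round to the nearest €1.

€1,270,909

Set EPS_A = EPS_B: (EBIT − €114,000)(1 − 0.29) ÷ 1,260,000 = (EBIT − €417,000)(1 − 0.29) ÷ 930,000.
The (1 − t) factor cancels: (EBIT − 114,000) × 930,000 = (EBIT − 417,000) × 1,260,000.
EBIT × (1,260,000 − 930,000) = 417,000 × 1,260,000 − 114,000 × 930,000 = 419,400,000,000, so EBIT = 419,400,000,000 ÷ 330,000 = 1,270,909.09.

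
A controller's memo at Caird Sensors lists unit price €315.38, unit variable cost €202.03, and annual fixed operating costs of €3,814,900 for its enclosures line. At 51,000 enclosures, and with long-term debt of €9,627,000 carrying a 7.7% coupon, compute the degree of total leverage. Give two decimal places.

Contribution at this volume is 51,000 × €113.35 = €5,780,850.00.
Operating income = contribution − fixed costs = €5,780,850.00 − €3,814,900 = €1,965,950.00. Interest = €741,279.00.
DOL = €5,780,850.00 ÷ €1,965,950.00 = 2.9405; DFL = €1,965,950.00 ÷ €1,224,671.00 = 1.6053.
DCL = DOL × DFL = 2.9405 × 1.6053 = 4.7204.

4.72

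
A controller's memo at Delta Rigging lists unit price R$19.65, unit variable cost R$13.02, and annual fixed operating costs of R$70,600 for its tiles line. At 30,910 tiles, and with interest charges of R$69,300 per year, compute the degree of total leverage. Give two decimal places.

3.15

Total contribution margin = 30,910 × R$6.63 = R$204,933.30.
EBIT = R$204,933.30 − R$70,600 = R$134,333.30. Interest = R$69,300.00.
DOL = R$204,933.30 ÷ R$134,333.30 = 1.5256; DFL = R$134,333.30 ÷ R$65,033.30 = 2.0656.
DCL = DOL × DFL = 1.5256 × 2.0656 = 3.1513.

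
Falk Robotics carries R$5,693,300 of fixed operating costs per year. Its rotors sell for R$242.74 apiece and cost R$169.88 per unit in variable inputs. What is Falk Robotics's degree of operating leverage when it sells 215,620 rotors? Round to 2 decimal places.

Contribution at this volume is 215,620 × R$72.86 = R$15,710,073.20.
Subtracting fixed costs: EBIT = R$15,710,073.20 − R$5,693,300 = R$10,016,773.20.
Degree of operating leverage = R$15,710,073.20 / R$10,016,773.20 = 1.5684.

1.57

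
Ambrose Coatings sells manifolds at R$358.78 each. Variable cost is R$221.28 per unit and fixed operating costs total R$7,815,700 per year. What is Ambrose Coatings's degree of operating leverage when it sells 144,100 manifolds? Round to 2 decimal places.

1.65

Contribution at this volume is 144,100 × R$137.50 = R$19,813,750.00.
EBIT = R$19,813,750.00 − R$7,815,700 = R$11,998,050.00.
So DOL = total CM / EBIT = R$19,813,750.00 / R$11,998,050.00 = 1.6514.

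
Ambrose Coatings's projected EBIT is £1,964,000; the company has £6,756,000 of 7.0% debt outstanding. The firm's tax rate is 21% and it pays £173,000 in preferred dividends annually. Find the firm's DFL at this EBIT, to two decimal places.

1.54

Interest = £472,920.00.
Preferred dividends grossed up pre-tax: £173,000 / (1 − 0.21) = £218,987.34.
DFL = EBIT ÷ [EBIT − I − D_p/(1−t)] = £1,964,000 ÷ [£1,964,000 − £472,920.00 − £218,987.34] = £1,964,000 ÷ £1,272,092.66 = 1.5439.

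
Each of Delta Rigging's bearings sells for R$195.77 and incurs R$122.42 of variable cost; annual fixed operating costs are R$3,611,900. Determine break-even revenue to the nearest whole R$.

R$9,640,104

CM per unit = R$195.77 − R$122.42 = R$73.35; CM ratio = R$73.35 / R$195.77 = 0.3747.
Break-even sales = FC ÷ CM ratio = R$3,611,900 × R$195.77 / R$73.35 = R$9,640,104.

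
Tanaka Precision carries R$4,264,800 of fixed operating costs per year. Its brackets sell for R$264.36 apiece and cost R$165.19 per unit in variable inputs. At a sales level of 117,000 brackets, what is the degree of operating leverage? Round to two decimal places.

1.58

At 117,000 units, contribution = 117,000 × R$99.17 = R$11,602,890.00.
Operating income = contribution − fixed costs = R$11,602,890.00 − R$4,264,800 = R$7,338,090.00.
So DOL = total CM / EBIT = R$11,602,890.00 / R$7,338,090.00 = 1.5812.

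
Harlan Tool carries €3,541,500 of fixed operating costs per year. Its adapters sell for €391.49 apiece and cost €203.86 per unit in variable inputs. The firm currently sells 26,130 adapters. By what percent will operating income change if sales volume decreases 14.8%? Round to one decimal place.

Total contribution margin = 26,130 × €187.63 = €4,902,771.90.
Subtracting fixed costs: EBIT = €4,902,771.90 − €3,541,500 = €1,361,271.90.
DOL = contribution ÷ EBIT = €4,902,771.90 ÷ €1,361,271.90 = 3.6016.
%ΔEBIT = DOL × %ΔSales = 3.6016 × -14.8% = -53.3%.

-53.3%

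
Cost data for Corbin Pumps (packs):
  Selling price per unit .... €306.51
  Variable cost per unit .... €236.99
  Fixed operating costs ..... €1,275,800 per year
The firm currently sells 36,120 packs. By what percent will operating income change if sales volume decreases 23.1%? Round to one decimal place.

-47.0%

Contribution at this volume is 36,120 × €69.52 = €2,511,062.40.
EBIT = €2,511,062.40 − €1,275,800 = €1,235,262.40.
DOL = contribution ÷ EBIT = €2,511,062.40 ÷ €1,235,262.40 = 2.0328.
So EBIT moves 2.0328 × (-23.1%) = -47.0%.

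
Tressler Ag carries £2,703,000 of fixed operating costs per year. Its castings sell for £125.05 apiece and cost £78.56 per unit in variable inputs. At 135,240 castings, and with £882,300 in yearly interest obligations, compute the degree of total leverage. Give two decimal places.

2.33

At 135,240 units, contribution = 135,240 × £46.49 = £6,287,307.60.
EBIT = £6,287,307.60 − £2,703,000 = £3,584,307.60. Interest = £882,300.00, so EBIT − I = £2,702,007.60.
DCL = contribution ÷ (EBIT − I) = £6,287,307.60 ÷ £2,702,007.60 = 2.3269.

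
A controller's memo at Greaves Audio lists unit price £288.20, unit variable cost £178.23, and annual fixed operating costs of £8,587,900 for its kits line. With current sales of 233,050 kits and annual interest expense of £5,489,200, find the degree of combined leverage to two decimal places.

2.22

Total contribution margin = 233,050 × £109.97 = £25,628,508.50.
Operating income = contribution − fixed costs = £25,628,508.50 − £8,587,900 = £17,040,608.50. Interest = £5,489,200.00.
DOL = £25,628,508.50 ÷ £17,040,608.50 = 1.5040; DFL = £17,040,608.50 ÷ £11,551,408.50 = 1.4752.
Combined leverage = 1.5040 × 1.4752 = 2.2187.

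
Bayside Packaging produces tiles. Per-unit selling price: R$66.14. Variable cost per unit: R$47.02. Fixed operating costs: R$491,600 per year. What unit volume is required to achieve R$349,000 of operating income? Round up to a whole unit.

43,965 tiles

Contribution margin per unit = R$66.14 − R$47.02 = R$19.12.
Need Q such that Q × R$19.12 − R$491,600 = R$349,000, i.e. Q = R$840,600 / R$19.12 = 43,964.44 → 43,965.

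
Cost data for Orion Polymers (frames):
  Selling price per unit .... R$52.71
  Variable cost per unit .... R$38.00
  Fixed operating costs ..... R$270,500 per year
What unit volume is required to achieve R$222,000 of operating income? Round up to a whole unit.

33,481 frames

Contribution margin per unit = R$52.71 − R$38.00 = R$14.71.
Required volume = (fixed costs + target profit) ÷ CM = (R$270,500 + R$222,000) ÷ R$14.71 = 33,480.63, so 33,481 frames.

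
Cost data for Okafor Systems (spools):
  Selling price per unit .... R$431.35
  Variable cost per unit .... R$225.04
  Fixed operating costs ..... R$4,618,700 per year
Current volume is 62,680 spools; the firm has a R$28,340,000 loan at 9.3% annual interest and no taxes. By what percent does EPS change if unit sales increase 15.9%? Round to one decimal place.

Contribution at this volume is 62,680 × R$206.31 = R$12,931,510.80.
Operating income = contribution − fixed costs = R$12,931,510.80 − R$4,618,700 = R$8,312,810.80.
After interest of R$2,635,620.00, pre-tax earnings = R$5,677,190.80.
DCL = total CM / (EBIT − I) = R$12,931,510.80 / R$5,677,190.80 = 2.2778.
EPS therefore changes by 2.2778 × (+15.9%) = +36.2%.

+36.2%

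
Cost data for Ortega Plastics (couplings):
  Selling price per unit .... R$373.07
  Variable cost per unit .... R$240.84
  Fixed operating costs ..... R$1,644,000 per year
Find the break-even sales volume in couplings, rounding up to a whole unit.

12,433 couplings

Unit CM = price − variable cost = R$373.07 − R$240.84 = R$132.23.
Break-even volume = fixed costs ÷ CM per unit = R$1,644,000 ÷ R$132.23 = 12,432.88, so 12,433 couplings.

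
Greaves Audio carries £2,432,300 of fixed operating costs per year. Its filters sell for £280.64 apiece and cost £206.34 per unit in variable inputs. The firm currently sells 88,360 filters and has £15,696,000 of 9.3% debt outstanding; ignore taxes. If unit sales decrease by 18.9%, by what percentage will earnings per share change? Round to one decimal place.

At 88,360 units, contribution = 88,360 × £74.30 = £6,565,148.00.
Subtracting fixed costs: EBIT = £6,565,148.00 − £2,432,300 = £4,132,848.00.
After interest of £1,459,728.00, pre-tax earnings = £2,673,120.00.
Degree of combined leverage = contribution ÷ (EBIT − I) = £6,565,148.00 ÷ £2,673,120.00 = 2.4560.
%ΔEPS = DCL × %ΔSales = 2.4560 × -18.9% = -46.4%.

-46.4%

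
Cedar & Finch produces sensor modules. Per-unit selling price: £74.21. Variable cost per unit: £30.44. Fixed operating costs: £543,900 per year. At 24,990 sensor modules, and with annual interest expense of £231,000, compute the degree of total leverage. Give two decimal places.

3.43

Contribution at this volume is 24,990 × £43.77 = £1,093,812.30.
Subtracting fixed costs: EBIT = £1,093,812.30 − £543,900 = £549,912.30. Interest = £231,000.00.
DOL = £1,093,812.30 ÷ £549,912.30 = 1.9891; DFL = £549,912.30 ÷ £318,912.30 = 1.7243.
DCL = DOL × DFL = 1.9891 × 1.7243 = 3.4298.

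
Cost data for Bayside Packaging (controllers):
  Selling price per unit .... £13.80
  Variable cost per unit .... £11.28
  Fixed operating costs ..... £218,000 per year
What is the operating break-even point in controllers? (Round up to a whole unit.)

Contribution margin per unit = £13.80 − £11.28 = £2.52.
Units to break even: £218,000 ÷ £2.52 = 86,507.94, rounded up to 86,508.

86,508 controllers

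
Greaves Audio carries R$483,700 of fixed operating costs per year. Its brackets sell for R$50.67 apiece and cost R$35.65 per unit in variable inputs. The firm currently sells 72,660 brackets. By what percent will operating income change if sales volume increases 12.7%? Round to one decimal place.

Total contribution margin = 72,660 × R$15.02 = R$1,091,353.20.
Subtracting fixed costs: EBIT = R$1,091,353.20 − R$483,700 = R$607,653.20.
Degree of operating leverage = R$1,091,353.20 / R$607,653.20 = 1.7960.
So EBIT moves 1.7960 × (+12.7%) = +22.8%.

+22.8%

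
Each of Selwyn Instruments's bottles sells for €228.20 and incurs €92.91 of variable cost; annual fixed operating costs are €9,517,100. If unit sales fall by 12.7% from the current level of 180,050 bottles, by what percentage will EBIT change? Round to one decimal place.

-20.8%

Total contribution margin = 180,050 × €135.29 = €24,358,964.50.
Subtracting fixed costs: EBIT = €24,358,964.50 − €9,517,100 = €14,841,864.50.
Degree of operating leverage = €24,358,964.50 / €14,841,864.50 = 1.6412.
%ΔEBIT = DOL × %ΔSales = 1.6412 × -12.7% = -20.8%.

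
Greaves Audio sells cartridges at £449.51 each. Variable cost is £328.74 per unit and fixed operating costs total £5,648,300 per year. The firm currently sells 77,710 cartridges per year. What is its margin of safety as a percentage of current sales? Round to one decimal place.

Contribution margin per unit = £449.51 − £328.74 = £120.77. Break-even units = £5,648,300 ÷ £120.77 = 46,769.07; break-even revenue = 46,769.07 × £449.51 = £21,023,162.48.
Current sales = 77,710 × £449.51 = £34,931,422.10.
Margin of safety = (£34,931,422.10 − £21,023,162.48) ÷ £34,931,422.10 = 39.8%.

39.8%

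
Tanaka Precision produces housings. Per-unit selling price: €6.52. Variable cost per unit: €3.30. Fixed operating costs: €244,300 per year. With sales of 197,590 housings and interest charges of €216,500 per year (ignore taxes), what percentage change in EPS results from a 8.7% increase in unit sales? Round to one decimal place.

Total contribution margin = 197,590 × €3.22 = €636,239.80.
Operating income = contribution − fixed costs = €636,239.80 − €244,300 = €391,939.80.
Interest = €216,500.00, so EBIT − I = €175,439.80.
DCL = total CM / (EBIT − I) = €636,239.80 / €175,439.80 = 3.6265.
%ΔEPS = DCL × %ΔSales = 3.6265 × +8.7% = +31.6%.

+31.6%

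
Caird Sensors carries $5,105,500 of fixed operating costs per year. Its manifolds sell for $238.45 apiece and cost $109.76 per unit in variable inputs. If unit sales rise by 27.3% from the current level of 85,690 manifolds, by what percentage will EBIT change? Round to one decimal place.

+50.8%

At 85,690 units, contribution = 85,690 × $128.69 = $11,027,446.10.
Subtracting fixed costs: EBIT = $11,027,446.10 − $5,105,500 = $5,921,946.10.
Degree of operating leverage = $11,027,446.10 / $5,921,946.10 = 1.8621.
Operating income changes by 1.8621 × +27.3% = +50.8%.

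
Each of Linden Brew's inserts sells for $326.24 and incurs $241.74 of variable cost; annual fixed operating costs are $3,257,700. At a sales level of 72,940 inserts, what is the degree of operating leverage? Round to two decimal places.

Contribution at this volume is 72,940 × $84.50 = $6,163,430.00.
EBIT = $6,163,430.00 − $3,257,700 = $2,905,730.00.
Degree of operating leverage = $6,163,430.00 / $2,905,730.00 = 2.1211.

2.12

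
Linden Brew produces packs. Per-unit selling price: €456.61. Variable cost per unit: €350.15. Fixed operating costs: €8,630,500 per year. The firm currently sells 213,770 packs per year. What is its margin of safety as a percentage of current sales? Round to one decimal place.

62.1%

Unit CM = price − variable cost = €456.61 − €350.15 = €106.46. Break-even units = €8,630,500 ÷ €106.46 = 81,068.01; break-even revenue = 81,068.01 × €456.61 = €37,016,462.57.
Actual sales revenue = 213,770 × €456.61 = €97,609,519.70.
Margin of safety = (€97,609,519.70 − €37,016,462.57) ÷ €97,609,519.70 = 62.1%.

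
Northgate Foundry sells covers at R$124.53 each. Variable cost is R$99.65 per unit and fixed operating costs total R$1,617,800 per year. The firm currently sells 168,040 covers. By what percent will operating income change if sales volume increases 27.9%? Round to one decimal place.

Total contribution margin = 168,040 × R$24.88 = R$4,180,835.20.
Operating income = contribution − fixed costs = R$4,180,835.20 − R$1,617,800 = R$2,563,035.20.
DOL = contribution ÷ EBIT = R$4,180,835.20 ÷ R$2,563,035.20 = 1.6312.
Operating income changes by 1.6312 × +27.9% = +45.5%.

+45.5%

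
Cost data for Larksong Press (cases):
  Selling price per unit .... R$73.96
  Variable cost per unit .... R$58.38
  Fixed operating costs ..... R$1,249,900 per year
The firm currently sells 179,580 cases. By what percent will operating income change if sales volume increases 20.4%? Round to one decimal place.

Total contribution margin = 179,580 × R$15.58 = R$2,797,856.40.
EBIT = R$2,797,856.40 − R$1,249,900 = R$1,547,956.40.
Degree of operating leverage = R$2,797,856.40 / R$1,547,956.40 = 1.8075.
%ΔEBIT = DOL × %ΔSales = 1.8075 × +20.4% = +36.9%.

+36.9%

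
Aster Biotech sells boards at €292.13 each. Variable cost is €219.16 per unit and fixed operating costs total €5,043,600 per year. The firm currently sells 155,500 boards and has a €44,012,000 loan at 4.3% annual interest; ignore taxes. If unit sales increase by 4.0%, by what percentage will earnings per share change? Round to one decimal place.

At 155,500 units, contribution = 155,500 × €72.97 = €11,346,835.00.
EBIT = €11,346,835.00 − €5,043,600 = €6,303,235.00.
After interest of €1,892,516.00, pre-tax earnings = €4,410,719.00.
Degree of combined leverage = contribution ÷ (EBIT − I) = €11,346,835.00 ÷ €4,410,719.00 = 2.5726.
%ΔEPS = DCL × %ΔSales = 2.5726 × +4.0% = +10.3%.

+10.3%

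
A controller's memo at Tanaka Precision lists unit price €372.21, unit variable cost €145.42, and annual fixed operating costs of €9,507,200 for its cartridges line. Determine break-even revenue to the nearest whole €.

CM per unit = €372.21 − €145.42 = €226.79; CM ratio = €226.79 / €372.21 = 0.6093.
Break-even sales = FC ÷ CM ratio = €9,507,200 × €372.21 / €226.79 = €15,603,311.

€15,603,311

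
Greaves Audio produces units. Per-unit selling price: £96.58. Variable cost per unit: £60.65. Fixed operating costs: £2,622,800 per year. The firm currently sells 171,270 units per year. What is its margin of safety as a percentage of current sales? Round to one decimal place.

Contribution margin per unit = £96.58 − £60.65 = £35.93. Break-even units = £2,622,800 ÷ £35.93 = 72,997.50; break-even revenue = 72,997.50 × £96.58 = £7,050,098.08.
Actual sales revenue = 171,270 × £96.58 = £16,541,256.60.
Margin of safety = (£16,541,256.60 − £7,050,098.08) ÷ £16,541,256.60 = 57.4%.

57.4%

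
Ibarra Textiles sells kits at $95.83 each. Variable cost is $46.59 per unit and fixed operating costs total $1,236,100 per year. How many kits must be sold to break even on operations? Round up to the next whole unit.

Unit CM = price − variable cost = $95.83 − $46.59 = $49.24.
Break-even volume = fixed costs ÷ CM per unit = $1,236,100 ÷ $49.24 = 25,103.57, so 25,104 kits.

25,104 kits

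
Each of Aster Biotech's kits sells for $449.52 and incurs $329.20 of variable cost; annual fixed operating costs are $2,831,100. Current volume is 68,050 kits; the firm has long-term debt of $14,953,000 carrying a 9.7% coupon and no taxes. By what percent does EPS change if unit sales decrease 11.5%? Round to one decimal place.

-24.1%

Contribution at this volume is 68,050 × $120.32 = $8,187,776.00.
Operating income = contribution − fixed costs = $8,187,776.00 − $2,831,100 = $5,356,676.00.
Interest = $1,450,441.00, so EBIT − I = $3,906,235.00.
DCL = total CM / (EBIT − I) = $8,187,776.00 / $3,906,235.00 = 2.0961.
EPS therefore changes by 2.0961 × (-11.5%) = -24.1%.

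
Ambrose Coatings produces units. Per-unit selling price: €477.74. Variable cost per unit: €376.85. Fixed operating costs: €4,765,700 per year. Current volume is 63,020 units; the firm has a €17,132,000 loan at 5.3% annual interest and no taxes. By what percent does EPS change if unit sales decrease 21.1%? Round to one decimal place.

-196.0%

Contribution at this volume is 63,020 × €100.89 = €6,358,087.80.
Subtracting fixed costs: EBIT = €6,358,087.80 − €4,765,700 = €1,592,387.80.
Interest = €907,996.00, so EBIT − I = €684,391.80.
DCL = total CM / (EBIT − I) = €6,358,087.80 / €684,391.80 = 9.2901.
%ΔEPS = DCL × %ΔSales = 9.2901 × -21.1% = -196.0%.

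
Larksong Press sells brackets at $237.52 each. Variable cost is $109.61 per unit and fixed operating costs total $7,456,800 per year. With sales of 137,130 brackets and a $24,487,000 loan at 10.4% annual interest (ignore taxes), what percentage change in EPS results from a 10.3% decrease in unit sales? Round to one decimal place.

Contribution at this volume is 137,130 × $127.91 = $17,540,298.30.
EBIT = $17,540,298.30 − $7,456,800 = $10,083,498.30.
Interest = $2,546,648.00, so EBIT − I = $7,536,850.30.
DCL = total CM / (EBIT − I) = $17,540,298.30 / $7,536,850.30 = 2.3273.
EPS therefore changes by 2.3273 × (-10.3%) = -24.0%.

-24.0%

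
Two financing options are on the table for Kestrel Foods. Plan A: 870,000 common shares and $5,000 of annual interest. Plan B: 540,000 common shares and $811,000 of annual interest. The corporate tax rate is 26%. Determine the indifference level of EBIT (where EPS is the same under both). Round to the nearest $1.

Set EPS_A = EPS_B: (EBIT − $5,000)(1 − 0.26) ÷ 870,000 = (EBIT − $811,000)(1 − 0.26) ÷ 540,000.
Cancelling (1 − t) and cross-multiplying: 540,000·(EBIT − 5,000) = 870,000·(EBIT − 811,000).
EBIT × (870,000 − 540,000) = 811,000 × 870,000 − 5,000 × 540,000 = 702,870,000,000, so EBIT = 702,870,000,000 ÷ 330,000 = 2,129,909.09.

$2,129,909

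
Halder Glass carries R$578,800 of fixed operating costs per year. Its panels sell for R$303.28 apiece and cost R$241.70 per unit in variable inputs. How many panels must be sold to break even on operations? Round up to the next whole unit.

Each unit contributes R$303.28 − R$241.70 = R$61.58.
Units to break even: R$578,800 ÷ R$61.58 = 9,399.16, rounded up to 9,400.

9,400 panels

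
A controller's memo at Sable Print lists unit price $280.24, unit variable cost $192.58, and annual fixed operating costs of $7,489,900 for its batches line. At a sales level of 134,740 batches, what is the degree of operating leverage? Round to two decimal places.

2.73

At 134,740 units, contribution = 134,740 × $87.66 = $11,811,308.40.
Operating income = contribution − fixed costs = $11,811,308.40 − $7,489,900 = $4,321,408.40.
DOL = contribution ÷ EBIT = $11,811,308.40 ÷ $4,321,408.40 = 2.7332.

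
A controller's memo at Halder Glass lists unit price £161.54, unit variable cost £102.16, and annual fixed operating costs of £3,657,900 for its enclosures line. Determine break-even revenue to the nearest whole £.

Contribution margin per unit = £161.54 − £102.16 = £59.38, a CM ratio of £59.38 ÷ £161.54 = 0.3676.
Break-even revenue = fixed costs × price ÷ CM = £3,657,900 × £161.54 ÷ £59.38 = £9,951,114.

£9,951,114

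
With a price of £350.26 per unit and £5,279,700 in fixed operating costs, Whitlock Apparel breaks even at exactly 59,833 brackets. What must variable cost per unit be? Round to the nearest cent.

£262.02

At break-even, FC = Q × (P − VC), so P − VC = £5,279,700 ÷ 59,833 = £88.2406.
Hence VC = price − CM = £350.26 − £88.2406 = £262.02.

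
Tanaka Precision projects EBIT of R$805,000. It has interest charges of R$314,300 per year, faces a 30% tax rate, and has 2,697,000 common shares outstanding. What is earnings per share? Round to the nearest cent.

Interest = R$314,300.00, so EBT = R$805,000 − R$314,300.00 = R$490,700.00.
After tax at 30%: net income = R$490,700.00 × 0.70 = R$343,490.00.
EPS = R$343,490.00 ÷ 2,697,000 = R$0.13.

R$0.13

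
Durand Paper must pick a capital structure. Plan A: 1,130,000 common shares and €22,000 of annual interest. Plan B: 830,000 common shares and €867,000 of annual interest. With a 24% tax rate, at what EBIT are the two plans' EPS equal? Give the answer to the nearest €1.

€3,204,833

Set EPS_A = EPS_B: (EBIT − €22,000)(1 − 0.24) ÷ 1,130,000 = (EBIT − €867,000)(1 − 0.24) ÷ 830,000.
Cancelling (1 − t) and cross-multiplying: 830,000·(EBIT − 22,000) = 1,130,000·(EBIT − 867,000).
Solving, EBIT = (867,000·1,130,000 − 22,000·830,000) / (1,130,000 − 830,000) = 961,450,000,000 / 300,000 = 3,204,833.33.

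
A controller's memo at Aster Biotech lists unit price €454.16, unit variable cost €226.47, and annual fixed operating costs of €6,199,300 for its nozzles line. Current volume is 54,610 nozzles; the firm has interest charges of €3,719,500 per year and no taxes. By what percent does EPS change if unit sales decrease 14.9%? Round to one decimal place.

-73.7%

Contribution at this volume is 54,610 × €227.69 = €12,434,150.90.
EBIT = €12,434,150.90 − €6,199,300 = €6,234,850.90.
After interest of €3,719,500.00, pre-tax earnings = €2,515,350.90.
DCL = total CM / (EBIT − I) = €12,434,150.90 / €2,515,350.90 = 4.9433.
EPS therefore changes by 4.9433 × (-14.9%) = -73.7%.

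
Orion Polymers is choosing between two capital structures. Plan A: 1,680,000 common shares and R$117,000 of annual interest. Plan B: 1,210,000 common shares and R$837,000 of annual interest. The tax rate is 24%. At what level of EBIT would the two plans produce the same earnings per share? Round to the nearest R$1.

R$2,690,617

Set EPS_A = EPS_B: (EBIT − R$117,000)(1 − 0.24) ÷ 1,680,000 = (EBIT − R$837,000)(1 − 0.24) ÷ 1,210,000.
Cancelling (1 − t) and cross-multiplying: 1,210,000·(EBIT − 117,000) = 1,680,000·(EBIT − 837,000).
EBIT × (1,680,000 − 1,210,000) = 837,000 × 1,680,000 − 117,000 × 1,210,000 = 1,264,590,000,000, so EBIT = 1,264,590,000,000 ÷ 470,000 = 2,690,617.02.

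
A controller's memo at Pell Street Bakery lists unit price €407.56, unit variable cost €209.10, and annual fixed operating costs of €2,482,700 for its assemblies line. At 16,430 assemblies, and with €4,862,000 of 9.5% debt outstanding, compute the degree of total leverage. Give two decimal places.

Total contribution margin = 16,430 × €198.46 = €3,260,697.80.
Operating income = contribution − fixed costs = €3,260,697.80 − €2,482,700 = €777,997.80. Interest = €461,890.00.
DOL = €3,260,697.80 ÷ €777,997.80 = 4.1911; DFL = €777,997.80 ÷ €316,107.80 = 2.4612.
Combined leverage = 4.1911 × 2.4612 = 10.3151.

10.32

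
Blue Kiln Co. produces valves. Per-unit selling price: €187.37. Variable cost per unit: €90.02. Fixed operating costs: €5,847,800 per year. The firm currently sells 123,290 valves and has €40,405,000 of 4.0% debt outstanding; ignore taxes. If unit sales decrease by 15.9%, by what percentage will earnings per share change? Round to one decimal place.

-42.1%

Contribution at this volume is 123,290 × €97.35 = €12,002,281.50.
EBIT = €12,002,281.50 − €5,847,800 = €6,154,481.50.
Interest = €1,616,200.00, so EBIT − I = €4,538,281.50.
Degree of combined leverage = contribution ÷ (EBIT − I) = €12,002,281.50 ÷ €4,538,281.50 = 2.6447.
%ΔEPS = DCL × %ΔSales = 2.6447 × -15.9% = -42.1%.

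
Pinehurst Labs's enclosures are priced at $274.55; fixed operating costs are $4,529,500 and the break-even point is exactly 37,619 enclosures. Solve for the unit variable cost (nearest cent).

At break-even, FC = Q × (P − VC), so P − VC = $4,529,500 ÷ 37,619 = $120.4046.
Variable cost per unit = $274.55 − $120.4046 = $154.15.

$154.15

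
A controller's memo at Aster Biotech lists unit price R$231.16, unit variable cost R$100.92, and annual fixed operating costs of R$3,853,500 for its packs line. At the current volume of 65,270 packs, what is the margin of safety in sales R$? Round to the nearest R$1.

R$8,248,324

Unit CM = price − variable cost = R$231.16 − R$100.92 = R$130.24. Break-even units = R$3,853,500 ÷ R$130.24 = 29,587.68; break-even revenue = 29,587.68 × R$231.16 = R$6,839,489.10.
Current sales = 65,270 × R$231.16 = R$15,087,813.20.
Margin of safety = R$15,087,813.20 − R$6,839,489.10 = R$8,248,324.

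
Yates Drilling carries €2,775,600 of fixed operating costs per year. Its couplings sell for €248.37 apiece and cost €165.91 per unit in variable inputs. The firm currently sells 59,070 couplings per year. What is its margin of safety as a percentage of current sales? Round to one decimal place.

43.0%

Contribution margin per unit = €248.37 − €165.91 = €82.46. Break-even units = €2,775,600 ÷ €82.46 = 33,659.96; break-even revenue = 33,659.96 × €248.37 = €8,360,123.36.
Current sales = 59,070 × €248.37 = €14,671,215.90.
Margin of safety = (€14,671,215.90 − €8,360,123.36) ÷ €14,671,215.90 = 43.0%.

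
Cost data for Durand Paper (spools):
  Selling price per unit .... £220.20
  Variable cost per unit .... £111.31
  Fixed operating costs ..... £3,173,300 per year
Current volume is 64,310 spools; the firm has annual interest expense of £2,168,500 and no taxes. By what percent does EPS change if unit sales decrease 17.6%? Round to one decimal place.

-74.2%

Contribution at this volume is 64,310 × £108.89 = £7,002,715.90.
Subtracting fixed costs: EBIT = £7,002,715.90 − £3,173,300 = £3,829,415.90.
Interest = £2,168,500.00, so EBIT − I = £1,660,915.90.
DCL = total CM / (EBIT − I) = £7,002,715.90 / £1,660,915.90 = 4.2162.
EPS therefore changes by 4.2162 × (-17.6%) = -74.2%.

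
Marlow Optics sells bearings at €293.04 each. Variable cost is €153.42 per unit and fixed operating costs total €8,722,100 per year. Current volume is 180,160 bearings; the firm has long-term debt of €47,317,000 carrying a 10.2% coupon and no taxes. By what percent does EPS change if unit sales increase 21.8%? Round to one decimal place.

Total contribution margin = 180,160 × €139.62 = €25,153,939.20.
Operating income = contribution − fixed costs = €25,153,939.20 − €8,722,100 = €16,431,839.20.
After interest of €4,826,334.00, pre-tax earnings = €11,605,505.20.
Degree of combined leverage = contribution ÷ (EBIT − I) = €25,153,939.20 ÷ €11,605,505.20 = 2.1674.
EPS therefore changes by 2.1674 × (+21.8%) = +47.2%.

+47.2%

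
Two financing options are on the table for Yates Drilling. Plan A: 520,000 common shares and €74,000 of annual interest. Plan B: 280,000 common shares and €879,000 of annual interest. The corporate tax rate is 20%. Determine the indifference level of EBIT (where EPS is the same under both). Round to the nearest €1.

At indifference, (EBIT − 74,000)(1 − t)/520,000 = (EBIT − 879,000)(1 − t)/280,000.
Cancelling (1 − t) and cross-multiplying: 280,000·(EBIT − 74,000) = 520,000·(EBIT − 879,000).
Solving, EBIT = (879,000·520,000 − 74,000·280,000) / (520,000 − 280,000) = 436,360,000,000 / 240,000 = 1,818,166.67.

€1,818,167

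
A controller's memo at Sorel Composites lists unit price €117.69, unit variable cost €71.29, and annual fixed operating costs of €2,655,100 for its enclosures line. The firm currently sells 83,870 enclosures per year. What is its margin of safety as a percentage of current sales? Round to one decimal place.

31.8%

Unit CM = price − variable cost = €117.69 − €71.29 = €46.40. Break-even units = €2,655,100 ÷ €46.40 = 57,221.98; break-even revenue = 57,221.98 × €117.69 = €6,734,455.15.
Current sales = 83,870 × €117.69 = €9,870,660.30.
Margin of safety = (€9,870,660.30 − €6,734,455.15) ÷ €9,870,660.30 = 31.8%.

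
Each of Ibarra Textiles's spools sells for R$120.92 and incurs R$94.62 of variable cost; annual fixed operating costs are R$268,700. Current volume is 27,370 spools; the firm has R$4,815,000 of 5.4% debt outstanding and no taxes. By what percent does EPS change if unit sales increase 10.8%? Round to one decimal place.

At 27,370 units, contribution = 27,370 × R$26.30 = R$719,831.00.
EBIT = R$719,831.00 − R$268,700 = R$451,131.00.
Interest = R$260,010.00, so EBIT − I = R$191,121.00.
DCL = total CM / (EBIT − I) = R$719,831.00 / R$191,121.00 = 3.7664.
EPS therefore changes by 3.7664 × (+10.8%) = +40.7%.

+40.7%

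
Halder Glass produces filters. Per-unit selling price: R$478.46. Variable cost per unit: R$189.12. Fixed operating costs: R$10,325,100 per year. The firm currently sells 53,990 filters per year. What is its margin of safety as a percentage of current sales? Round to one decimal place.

33.9%

Each unit contributes R$478.46 − R$189.12 = R$289.34. Break-even units = R$10,325,100 ÷ R$289.34 = 35,685.01; break-even revenue = 35,685.01 × R$478.46 = R$17,073,848.57.
Actual sales revenue = 53,990 × R$478.46 = R$25,832,055.40.
Margin of safety = (R$25,832,055.40 − R$17,073,848.57) ÷ R$25,832,055.40 = 33.9%.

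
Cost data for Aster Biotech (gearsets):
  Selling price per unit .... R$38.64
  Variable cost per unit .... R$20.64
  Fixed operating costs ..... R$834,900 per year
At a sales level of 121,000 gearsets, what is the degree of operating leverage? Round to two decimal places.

At 121,000 units, contribution = 121,000 × R$18.00 = R$2,178,000.00.
Subtracting fixed costs: EBIT = R$2,178,000.00 − R$834,900 = R$1,343,100.00.
DOL = contribution ÷ EBIT = R$2,178,000.00 ÷ R$1,343,100.00 = 1.6216.

1.62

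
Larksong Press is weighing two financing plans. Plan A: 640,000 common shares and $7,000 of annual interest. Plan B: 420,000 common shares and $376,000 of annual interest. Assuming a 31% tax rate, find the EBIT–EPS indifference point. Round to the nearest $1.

At indifference, (EBIT − 7,000)(1 − t)/640,000 = (EBIT − 376,000)(1 − t)/420,000.
Cancelling (1 − t) and cross-multiplying: 420,000·(EBIT − 7,000) = 640,000·(EBIT − 376,000).
EBIT × (640,000 − 420,000) = 376,000 × 640,000 − 7,000 × 420,000 = 237,700,000,000, so EBIT = 237,700,000,000 ÷ 220,000 = 1,080,454.55.

$1,080,455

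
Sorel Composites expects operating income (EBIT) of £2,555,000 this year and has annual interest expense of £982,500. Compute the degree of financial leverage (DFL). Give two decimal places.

Interest = £982,500.00.
DFL = EBIT ÷ (EBIT − I) = £2,555,000 ÷ (£2,555,000 − £982,500.00) = £2,555,000 ÷ £1,572,500.00 = 1.6248.

1.62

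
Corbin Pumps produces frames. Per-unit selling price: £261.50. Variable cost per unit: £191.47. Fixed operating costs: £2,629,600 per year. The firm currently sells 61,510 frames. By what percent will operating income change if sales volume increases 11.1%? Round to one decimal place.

Total contribution margin = 61,510 × £70.03 = £4,307,545.30.
Operating income = contribution − fixed costs = £4,307,545.30 − £2,629,600 = £1,677,945.30.
DOL = contribution ÷ EBIT = £4,307,545.30 ÷ £1,677,945.30 = 2.5672.
Operating income changes by 2.5672 × +11.1% = +28.5%.

+28.5%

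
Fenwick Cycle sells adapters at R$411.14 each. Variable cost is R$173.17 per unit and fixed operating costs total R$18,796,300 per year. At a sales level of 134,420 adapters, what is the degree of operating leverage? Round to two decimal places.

Contribution at this volume is 134,420 × R$237.97 = R$31,987,927.40.
Operating income = contribution − fixed costs = R$31,987,927.40 − R$18,796,300 = R$13,191,627.40.
DOL = contribution ÷ EBIT = R$31,987,927.40 ÷ R$13,191,627.40 = 2.4249.

2.42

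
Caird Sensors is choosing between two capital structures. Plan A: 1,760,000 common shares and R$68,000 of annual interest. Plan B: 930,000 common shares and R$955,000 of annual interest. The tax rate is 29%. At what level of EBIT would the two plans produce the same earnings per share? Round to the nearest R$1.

At indifference, (EBIT − 68,000)(1 − t)/1,760,000 = (EBIT − 955,000)(1 − t)/930,000.
Cancelling (1 − t) and cross-multiplying: 930,000·(EBIT − 68,000) = 1,760,000·(EBIT − 955,000).
Solving, EBIT = (955,000·1,760,000 − 68,000·930,000) / (1,760,000 − 930,000) = 1,617,560,000,000 / 830,000 = 1,948,867.47.

R$1,948,867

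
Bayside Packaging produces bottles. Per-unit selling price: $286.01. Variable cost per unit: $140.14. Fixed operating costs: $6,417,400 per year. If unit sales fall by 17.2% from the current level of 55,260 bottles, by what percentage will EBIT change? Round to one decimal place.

-84.4%

Contribution at this volume is 55,260 × $145.87 = $8,060,776.20.
EBIT = $8,060,776.20 − $6,417,400 = $1,643,376.20.
So DOL = total CM / EBIT = $8,060,776.20 / $1,643,376.20 = 4.9050.
So EBIT moves 4.9050 × (-17.2%) = -84.4%.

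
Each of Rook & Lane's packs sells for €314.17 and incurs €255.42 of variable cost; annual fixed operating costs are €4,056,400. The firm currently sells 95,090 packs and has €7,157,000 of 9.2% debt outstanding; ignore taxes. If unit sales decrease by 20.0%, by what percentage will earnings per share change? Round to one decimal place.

At 95,090 units, contribution = 95,090 × €58.75 = €5,586,537.50.
Subtracting fixed costs: EBIT = €5,586,537.50 − €4,056,400 = €1,530,137.50.
After interest of €658,444.00, pre-tax earnings = €871,693.50.
DCL = total CM / (EBIT − I) = €5,586,537.50 / €871,693.50 = 6.4088.
EPS therefore changes by 6.4088 × (-20.0%) = -128.2%.

-128.2%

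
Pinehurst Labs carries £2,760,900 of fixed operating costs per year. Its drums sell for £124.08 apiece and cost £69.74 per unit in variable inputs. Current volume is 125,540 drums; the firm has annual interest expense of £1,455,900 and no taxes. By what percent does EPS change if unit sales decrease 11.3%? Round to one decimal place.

At 125,540 units, contribution = 125,540 × £54.34 = £6,821,843.60.
Subtracting fixed costs: EBIT = £6,821,843.60 − £2,760,900 = £4,060,943.60.
After interest of £1,455,900.00, pre-tax earnings = £2,605,043.60.
Degree of combined leverage = contribution ÷ (EBIT − I) = £6,821,843.60 ÷ £2,605,043.60 = 2.6187.
%ΔEPS = DCL × %ΔSales = 2.6187 × -11.3% = -29.6%.

-29.6%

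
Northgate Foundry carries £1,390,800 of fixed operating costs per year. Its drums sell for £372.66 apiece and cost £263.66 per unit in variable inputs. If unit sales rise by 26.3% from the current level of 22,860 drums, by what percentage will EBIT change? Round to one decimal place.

+59.5%

Total contribution margin = 22,860 × £109.00 = £2,491,740.00.
EBIT = £2,491,740.00 − £1,390,800 = £1,100,940.00.
DOL = contribution ÷ EBIT = £2,491,740.00 ÷ £1,100,940.00 = 2.2633.
Operating income changes by 2.2633 × +26.3% = +59.5%.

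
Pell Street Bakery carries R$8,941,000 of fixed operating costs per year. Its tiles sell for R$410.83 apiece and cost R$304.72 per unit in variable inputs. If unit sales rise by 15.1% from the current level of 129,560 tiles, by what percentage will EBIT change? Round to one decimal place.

At 129,560 units, contribution = 129,560 × R$106.11 = R$13,747,611.60.
EBIT = R$13,747,611.60 − R$8,941,000 = R$4,806,611.60.
So DOL = total CM / EBIT = R$13,747,611.60 / R$4,806,611.60 = 2.8601.
So EBIT moves 2.8601 × (+15.1%) = +43.2%.

+43.2%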